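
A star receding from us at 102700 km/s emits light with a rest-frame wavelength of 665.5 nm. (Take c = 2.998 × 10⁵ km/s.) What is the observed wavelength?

951.0 nm

β = v/c = 102700/299800 = 0.3426.
Relativistic Doppler for wavelength: λ' = λ₀ · √((1 + β)/(1 − β)).
λ' = 665.5 × √(1.3426/0.6574) = 665.5 × 1.42902 ≈ 951.0 nm.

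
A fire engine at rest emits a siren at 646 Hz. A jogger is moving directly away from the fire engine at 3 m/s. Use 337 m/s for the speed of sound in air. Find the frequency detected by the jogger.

Moving observer, stationary source: f' = f · (v − v_o)/v.
f' = 646 × (337 − 3)/337 = 646 × 334/337 ≈ 640 Hz.

640 Hz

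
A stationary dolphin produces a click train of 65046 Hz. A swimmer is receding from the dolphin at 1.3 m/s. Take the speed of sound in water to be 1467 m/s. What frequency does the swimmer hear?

64988 Hz

Moving observer, stationary source: f' = f · (v − v_o)/v.
f' = 65046 × (1467 − 1.3)/1467 = 65046 × 1465.7/1467 ≈ 64988 Hz.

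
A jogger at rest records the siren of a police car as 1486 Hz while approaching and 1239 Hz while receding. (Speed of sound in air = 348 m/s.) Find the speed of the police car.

f₁/f₂ = (v + v_s)/(v − v_s), so v_s = v · (f₁ − f₂)/(f₁ + f₂).
v_s = 348 × (1486 − 1239)/(1486 + 1239) = 348 × 247/2725 ≈ 32 m/s.

32 m/s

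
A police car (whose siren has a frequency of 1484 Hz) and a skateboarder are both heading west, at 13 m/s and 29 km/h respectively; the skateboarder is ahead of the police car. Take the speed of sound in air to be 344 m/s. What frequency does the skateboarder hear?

1506 Hz

29 km/h = 8.056 m/s.
The skateboarder is ahead, so the police car is moving toward it while the skateboarder is moving away from the police car.
General Doppler shift: f' = f · (v − v_o)/(v − v_s).
f' = 1484 × (344 − 8.056)/(344 − 13) = 1484 × 335.94/331 ≈ 1506 Hz.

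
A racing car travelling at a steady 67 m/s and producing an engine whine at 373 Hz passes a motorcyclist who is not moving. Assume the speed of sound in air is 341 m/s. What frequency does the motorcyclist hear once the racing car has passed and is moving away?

Receding: f₂ = f · v/(v + v_s) = 373 × 341/408 ≈ 312 Hz.

312 Hz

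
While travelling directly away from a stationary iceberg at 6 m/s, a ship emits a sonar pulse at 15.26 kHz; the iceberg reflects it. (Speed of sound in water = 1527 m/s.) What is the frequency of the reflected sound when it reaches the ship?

The iceberg receives the sound from a moving source: f₁ = f₀ · v/(v + v_e) = 15.26 × 1527/1533 ≈ 15.20 kHz.
On the return leg the ship is a moving observer: f₂ = f₁ · (v − v_e)/v = 15.20 × 1521/1527 ≈ 15.14 kHz.

15.14 kHz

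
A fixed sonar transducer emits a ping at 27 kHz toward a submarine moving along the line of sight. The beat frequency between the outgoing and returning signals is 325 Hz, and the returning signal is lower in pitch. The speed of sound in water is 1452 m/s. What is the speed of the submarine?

8.8 m/s

Double Doppler shift off a moving reflector: f₂ = f₀ · (v + u)/(v − u) (u > 0 toward emitter).
Returning signal is lower, so f₂ = f₀ − Δf = 27000 − 325 = 26675 Hz.
Rearranging, u = v · (f₂ − f₀)/(f₂ + f₀) = 1452 × -325/53675 ≈ -8.8 m/s.
So the submarine is moving at 8.8 m/s away from the emitter.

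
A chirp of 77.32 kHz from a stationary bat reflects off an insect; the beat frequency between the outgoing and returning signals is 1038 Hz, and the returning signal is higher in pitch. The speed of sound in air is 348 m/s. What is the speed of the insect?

2.32 m/s

Double Doppler shift off a moving reflector: f₂ = f₀ · (v + u)/(v − u) (u > 0 toward emitter).
Returning signal is higher, so f₂ = f₀ + Δf = 77320 + 1038 = 78358 Hz.
Rearranging, u = v · (f₂ − f₀)/(f₂ + f₀) = 348 × 1038/155678 ≈ 2.32 m/s.
So the insect is moving at 2.32 m/s toward the emitter.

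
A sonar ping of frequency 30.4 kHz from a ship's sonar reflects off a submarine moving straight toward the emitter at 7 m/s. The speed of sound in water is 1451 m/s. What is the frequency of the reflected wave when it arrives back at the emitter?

30.7 kHz

At the submarine (a moving observer), f₁ = f₀ · (v + u)/v = 30.4 × 1458/1451 ≈ 30.5 kHz.
On reflection it acts as a source moving toward the stationary detector: f₂ = f₁ · v/(v − u) = 30.5 × 1451/1444 ≈ 30.7 kHz.
Equivalently f₂ = f₀ · (v + u)/(v − u).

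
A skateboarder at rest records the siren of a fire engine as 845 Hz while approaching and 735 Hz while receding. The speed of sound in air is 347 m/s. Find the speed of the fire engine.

f₁/f₂ = (v + v_s)/(v − v_s), so v_s = v · (f₁ − f₂)/(f₁ + f₂).
v_s = 347 × (845 − 735)/(845 + 735) = 347 × 110/1580 ≈ 24.2 m/s.

24.2 m/s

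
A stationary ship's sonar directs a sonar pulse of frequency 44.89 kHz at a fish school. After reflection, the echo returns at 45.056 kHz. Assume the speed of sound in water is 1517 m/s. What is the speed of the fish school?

2.80 m/s

Double Doppler shift off a moving reflector: f₂ = f₀ · (v + u)/(v − u) (u > 0 toward emitter).
Rearranging, u = v · (f₂ − f₀)/(f₂ + f₀) = 1517 × 0.166/89.946 ≈ 2.80 m/s.
So the fish school is moving at 2.80 m/s toward the emitter.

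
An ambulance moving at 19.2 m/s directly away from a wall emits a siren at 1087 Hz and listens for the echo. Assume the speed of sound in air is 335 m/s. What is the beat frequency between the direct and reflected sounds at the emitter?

The wall receives the sound from a moving source: f₁ = f₀ · v/(v + v_e) = 1087 × 335/354.2 ≈ 1028.1 Hz.
On the return leg the ambulance is a moving observer: f₂ = f₁ · (v − v_e)/v = 1028.1 × 315.8/335 ≈ 969.2 Hz.
Beat against the emitted tone: |f₂ − f₀| = 2v_e·f₀/(v + v_e) = 2 × 19.2 × 1087/354.2 ≈ 118 Hz.

118 Hz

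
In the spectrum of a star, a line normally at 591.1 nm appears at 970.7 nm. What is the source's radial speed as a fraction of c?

0.459

λ'/λ₀ = 1.6422 > 1 (redshift), so the source is receding.
λ'/λ₀ = √((1 + β)/(1 − β)) for a receding source ⇒ β = (r² − 1)/(r² + 1) with r = λ'/λ₀.
β = (2.6968 − 1)/(2.6968 + 1) ≈ 0.459.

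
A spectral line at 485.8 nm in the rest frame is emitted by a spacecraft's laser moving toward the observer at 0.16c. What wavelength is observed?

413.4 nm

Relativistic Doppler for wavelength: λ' = λ₀ · √((1 − β)/(1 + β)).
λ' = 485.8 × √(0.8400/1.1600) = 485.8 × 0.85096 ≈ 413.4 nm.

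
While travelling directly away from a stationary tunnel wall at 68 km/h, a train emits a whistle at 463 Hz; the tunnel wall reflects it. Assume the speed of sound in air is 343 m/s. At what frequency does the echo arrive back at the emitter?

68 km/h = 18.89 m/s.
The tunnel wall receives the sound from a moving source: f₁ = f₀ · v/(v + v_e) = 463 × 343/361.89 ≈ 439 Hz.
On the return leg the train is a moving observer: f₂ = f₁ · (v − v_e)/v = 439 × 324.11/343 ≈ 415 Hz.

415 Hz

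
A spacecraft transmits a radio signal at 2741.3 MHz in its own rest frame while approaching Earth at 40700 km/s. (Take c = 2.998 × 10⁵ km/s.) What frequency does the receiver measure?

β = v/c = 40700/299800 = 0.1358.
Relativistic Doppler for frequency: f' = f₀ · √((1 + β)/(1 − β)).
f' = 2741.3 × √(1.1358/0.8642) = 2741.3 × 1.14637 ≈ 3142.5 MHz.

3142.5 MHz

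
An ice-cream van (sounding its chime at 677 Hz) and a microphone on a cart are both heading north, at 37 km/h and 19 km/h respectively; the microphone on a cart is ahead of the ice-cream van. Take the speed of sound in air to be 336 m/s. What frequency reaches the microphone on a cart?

37 km/h = 10.28 m/s; 19 km/h = 5.278 m/s.
The microphone on a cart is ahead, so the ice-cream van is moving toward it while the microphone on a cart is moving away from the ice-cream van.
Both move, so f' = f · (v − v_o)/(v − v_s).
f' = 677 × (336 − 5.278)/(336 − 10.28) = 677 × 330.72/325.72 ≈ 687 Hz.

687 Hz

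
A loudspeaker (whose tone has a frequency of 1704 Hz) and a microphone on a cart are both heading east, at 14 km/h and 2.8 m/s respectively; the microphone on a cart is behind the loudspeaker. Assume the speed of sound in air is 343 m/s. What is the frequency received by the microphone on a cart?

1699 Hz

14 km/h = 3.889 m/s.
The microphone on a cart is behind, so the loudspeaker is moving away from it while the microphone on a cart is moving toward the loudspeaker.
Both move, so f' = f · (v + v_o)/(v + v_s).
f' = 1704 × (343 + 2.8)/(343 + 3.889) = 1704 × 345.8/346.89 ≈ 1699 Hz.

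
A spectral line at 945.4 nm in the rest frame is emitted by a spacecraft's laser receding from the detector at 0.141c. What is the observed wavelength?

Relativistic Doppler for wavelength: λ' = λ₀ · √((1 + β)/(1 − β)).
λ' = 945.4 × √(1.1410/0.8590) = 945.4 × 1.15251 ≈ 1089.6 nm.

1089.6 nm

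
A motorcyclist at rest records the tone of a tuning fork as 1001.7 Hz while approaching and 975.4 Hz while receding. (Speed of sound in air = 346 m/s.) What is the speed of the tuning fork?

f₁/f₂ = (v + v_s)/(v − v_s), so v_s = v · (f₁ − f₂)/(f₁ + f₂).
v_s = 346 × (1001.7 − 975.4)/(1001.7 + 975.4) = 346 × 26.3/1977.1 ≈ 4.6 m/s.

4.6 m/s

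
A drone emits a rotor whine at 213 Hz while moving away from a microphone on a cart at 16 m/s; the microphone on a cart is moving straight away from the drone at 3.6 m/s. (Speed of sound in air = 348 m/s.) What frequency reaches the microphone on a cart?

202 Hz

Both move, so f' = f · (v − v_o)/(v + v_s).
f' = 213 × (348 − 3.6)/(348 + 16) = 213 × 344.4/364 ≈ 202 Hz.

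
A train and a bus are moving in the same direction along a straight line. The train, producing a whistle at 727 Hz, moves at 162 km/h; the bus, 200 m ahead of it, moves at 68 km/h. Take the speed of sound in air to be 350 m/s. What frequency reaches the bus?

162 km/h = 45 m/s; 68 km/h = 18.89 m/s.
The bus is ahead, so the train is moving toward it while the bus is moving away from the train.
Both move, so f' = f · (v − v_o)/(v − v_s).
f' = 727 × (350 − 18.89)/(350 − 45) = 727 × 331.11/305 ≈ 789 Hz.

789 Hz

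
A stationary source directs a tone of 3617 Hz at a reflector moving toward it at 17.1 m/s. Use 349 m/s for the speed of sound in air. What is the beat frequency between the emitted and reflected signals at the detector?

373 Hz

The reflector first receives the wave as a moving observer: f₁ = f₀ · (v + u)/v = 3617 × (349 + 17.1)/349 ≈ 3794 Hz.
The reflection then acts as a moving source: f₂ = f₁ · v/(v − u) ≈ 3990 Hz.
Equivalently f₂ = f₀ · (v + u)/(v − u).
Beat frequency: |f₂ − f₀| = 2u·f₀/(v − u) = 2 × 17.1 × 3617/331.9 ≈ 373 Hz.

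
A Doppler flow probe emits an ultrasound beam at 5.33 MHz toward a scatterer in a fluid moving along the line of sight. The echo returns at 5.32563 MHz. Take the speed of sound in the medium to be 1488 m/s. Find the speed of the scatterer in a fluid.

0.61 m/s

Double Doppler shift off a moving reflector: f₂ = f₀ · (v + u)/(v − u) (u > 0 toward emitter).
Rearranging, u = v · (f₂ − f₀)/(f₂ + f₀) = 1488 × -0.00437/10.65563 ≈ -0.61 m/s.
So the scatterer in a fluid is moving at 0.61 m/s away from the emitter.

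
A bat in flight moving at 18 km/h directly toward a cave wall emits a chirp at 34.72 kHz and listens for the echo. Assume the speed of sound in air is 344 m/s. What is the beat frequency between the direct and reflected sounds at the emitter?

18 km/h = 5 m/s.
The cave wall receives the sound from a moving source: f₁ = f₀ · v/(v − v_e) = 34.72 × 344/339 ≈ 35.232 kHz.
On the return leg the bat in flight is a moving observer: f₂ = f₁ · (v + v_e)/v = 35.232 × 349/344 ≈ 35.744 kHz.
Beat against the emitted tone (with f₀ = 34720 Hz): |f₂ − f₀| = 2v_e·f₀/(v − v_e) = 2 × 5 × 34720/339 ≈ 1024 Hz.

1024 Hz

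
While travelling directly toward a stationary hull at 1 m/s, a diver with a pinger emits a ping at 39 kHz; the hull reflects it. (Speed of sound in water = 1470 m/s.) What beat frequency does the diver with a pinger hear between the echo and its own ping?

53.1 Hz

The hull receives the sound from a moving source: f₁ = f₀ · v/(v − v_e) = 39 × 1470/1469 ≈ 39.0265 kHz.
On the return leg the diver with a pinger is a moving observer: f₂ = f₁ · (v + v_e)/v = 39.0265 × 1471/1470 ≈ 39.0531 kHz.
Beat against the emitted tone (with f₀ = 39000 Hz): |f₂ − f₀| = 2v_e·f₀/(v − v_e) = 2 × 1 × 39000/1469 ≈ 53.1 Hz.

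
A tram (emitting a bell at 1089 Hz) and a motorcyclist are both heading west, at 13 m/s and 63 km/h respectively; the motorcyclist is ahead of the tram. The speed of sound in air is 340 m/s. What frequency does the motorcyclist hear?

1074 Hz

63 km/h = 17.5 m/s.
The motorcyclist is ahead, so the tram is moving toward it while the motorcyclist is moving away from the tram.
Both move, so f' = f · (v − v_o)/(v − v_s).
f' = 1089 × (340 − 17.5)/(340 − 13) = 1089 × 322.5/327 ≈ 1074 Hz.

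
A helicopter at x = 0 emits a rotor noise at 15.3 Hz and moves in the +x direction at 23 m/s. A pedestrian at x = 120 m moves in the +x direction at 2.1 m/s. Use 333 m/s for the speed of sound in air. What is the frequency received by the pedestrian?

16.3 Hz

The observer lies on the +x side, so the source is heading toward the observer and the observer is heading away from the source.
Both move, so f' = f · (v − v_o)/(v − v_s).
f' = 15.3 × (333 − 2.1)/(333 − 23) = 15.3 × 330.9/310 ≈ 16.3 Hz.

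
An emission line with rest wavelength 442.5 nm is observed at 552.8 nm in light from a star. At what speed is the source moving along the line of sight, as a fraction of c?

λ'/λ₀ = 1.2493 > 1 (redshift), so the source is receding.
λ'/λ₀ = √((1 + β)/(1 − β)) for a receding source ⇒ β = (r² − 1)/(r² + 1) with r = λ'/λ₀.
β = (1.5607 − 1)/(1.5607 + 1) ≈ 0.219.

0.219c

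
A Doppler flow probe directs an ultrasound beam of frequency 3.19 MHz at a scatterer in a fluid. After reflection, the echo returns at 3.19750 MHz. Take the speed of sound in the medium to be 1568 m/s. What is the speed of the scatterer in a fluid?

1.84 m/s

Double Doppler shift off a moving reflector: f₂ = f₀ · (v + u)/(v − u) (u > 0 toward emitter).
Rearranging, u = v · (f₂ − f₀)/(f₂ + f₀) = 1568 × 0.00750/6.38750 ≈ 1.84 m/s.
So the scatterer in a fluid is moving at 1.84 m/s toward the emitter.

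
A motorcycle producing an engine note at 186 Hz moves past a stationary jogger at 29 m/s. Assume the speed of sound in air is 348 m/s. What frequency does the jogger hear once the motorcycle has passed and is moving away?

Receding: f₂ = f · v/(v + v_s) = 186 × 348/377 ≈ 172 Hz.

172 Hz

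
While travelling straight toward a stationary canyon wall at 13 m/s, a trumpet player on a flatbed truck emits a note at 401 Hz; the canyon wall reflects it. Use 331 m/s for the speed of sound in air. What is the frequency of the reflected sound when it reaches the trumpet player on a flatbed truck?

The canyon wall receives the sound from a moving source: f₁ = f₀ · v/(v − v_e) = 401 × 331/318 ≈ 417 Hz.
On the return leg the trumpet player on a flatbed truck is a moving observer: f₂ = f₁ · (v + v_e)/v = 417 × 344/331 ≈ 434 Hz.
Equivalently f₂ = f₀ · (v + v_e)/(v − v_e).

434 Hz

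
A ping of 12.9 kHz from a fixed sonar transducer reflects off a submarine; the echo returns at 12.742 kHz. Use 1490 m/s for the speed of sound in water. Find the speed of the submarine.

Double Doppler shift off a moving reflector: f₂ = f₀ · (v + u)/(v − u) (u > 0 toward emitter).
Rearranging, u = v · (f₂ − f₀)/(f₂ + f₀) = 1490 × -0.158/25.642 ≈ -9.2 m/s.
So the submarine is moving at 9.2 m/s away from the emitter.

9.2 m/s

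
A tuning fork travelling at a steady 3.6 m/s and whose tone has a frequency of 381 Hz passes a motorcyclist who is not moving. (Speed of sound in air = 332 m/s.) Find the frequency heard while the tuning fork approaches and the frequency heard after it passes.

Approaching: f₁ = f · v/(v − v_s) = 381 × 332/328.4 ≈ 385 Hz.
Receding: f₂ = f · v/(v + v_s) = 381 × 332/335.6 ≈ 377 Hz.

385 Hz approaching; 377 Hz receding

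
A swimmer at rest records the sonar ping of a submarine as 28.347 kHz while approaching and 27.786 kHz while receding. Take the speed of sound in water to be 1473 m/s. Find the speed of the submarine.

14.7 m/s

f₁/f₂ = (v + v_s)/(v − v_s), so v_s = v · (f₁ − f₂)/(f₁ + f₂).
v_s = 1473 × (28.347 − 27.786)/(28.347 + 27.786) = 1473 × 0.561/56.133 ≈ 14.7 m/s.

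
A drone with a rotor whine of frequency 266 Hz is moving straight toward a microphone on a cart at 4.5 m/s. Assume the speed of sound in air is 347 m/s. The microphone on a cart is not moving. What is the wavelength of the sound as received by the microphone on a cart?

1.29 m

Only the source moves, toward the listener, so f' = f · v/(v − v_s).
f' = 266 × 347/(347 − 4.5) ≈ 269 Hz.
λ' = v/f' = 347/269.495 ≈ 1.29 m.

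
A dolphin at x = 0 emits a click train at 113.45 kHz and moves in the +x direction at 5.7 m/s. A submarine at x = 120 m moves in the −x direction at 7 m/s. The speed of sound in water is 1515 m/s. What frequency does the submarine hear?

114.4 kHz

The observer lies on the +x side, so the source is heading toward the observer and the observer is heading toward the source.
With source approaching and observer approaching, f' = f · (v + v_o)/(v − v_s).
f' = 113.45 × (1515 + 7)/(1515 − 5.7) = 113.45 × 1522/1509.3 ≈ 114.4 kHz.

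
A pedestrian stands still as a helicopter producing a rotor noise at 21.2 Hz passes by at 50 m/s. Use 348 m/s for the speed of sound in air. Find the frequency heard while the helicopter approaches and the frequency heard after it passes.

24.8 Hz approaching; 18.5 Hz receding

Approaching: f₁ = f · v/(v − v_s) = 21.2 × 348/298 ≈ 24.8 Hz.
Receding: f₂ = f · v/(v + v_s) = 21.2 × 348/398 ≈ 18.5 Hz.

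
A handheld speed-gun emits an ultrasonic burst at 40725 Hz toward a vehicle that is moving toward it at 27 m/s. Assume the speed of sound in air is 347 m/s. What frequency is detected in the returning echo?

At the vehicle (a moving observer), f₁ = f₀ · (v + u)/v = 40725 × 374/347 ≈ 43894 Hz.
On reflection it acts as a source moving toward the stationary detector: f₂ = f₁ · v/(v − u) = 43894 × 347/320 ≈ 47597 Hz.
Equivalently f₂ = f₀ · (v + u)/(v − u).

47597 Hz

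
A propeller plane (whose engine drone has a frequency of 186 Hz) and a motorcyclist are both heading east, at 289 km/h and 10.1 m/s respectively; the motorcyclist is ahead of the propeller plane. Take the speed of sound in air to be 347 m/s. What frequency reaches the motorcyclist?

289 km/h = 80.28 m/s.
The motorcyclist is ahead, so the propeller plane is moving toward it while the motorcyclist is moving away from the propeller plane.
General Doppler shift: f' = f · (v − v_o)/(v − v_s).
f' = 186 × (347 − 10.1)/(347 − 80.28) = 186 × 336.9/266.72 ≈ 235 Hz.

235 Hz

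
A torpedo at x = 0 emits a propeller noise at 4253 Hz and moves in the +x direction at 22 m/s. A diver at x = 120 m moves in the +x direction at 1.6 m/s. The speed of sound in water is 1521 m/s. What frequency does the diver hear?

The observer lies on the +x side, so the source is heading toward the observer and the observer is heading away from the source.
Both move, so f' = f · (v − v_o)/(v − v_s).
f' = 4253 × (1521 − 1.6)/(1521 − 22) = 4253 × 1519.4/1499 ≈ 4311 Hz.

4311 Hz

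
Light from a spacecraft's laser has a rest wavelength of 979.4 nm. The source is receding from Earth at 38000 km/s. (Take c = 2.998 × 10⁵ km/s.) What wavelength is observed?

1112.5 nm

β = v/c = 38000/299800 = 0.1268.
Relativistic Doppler for wavelength: λ' = λ₀ · √((1 + β)/(1 − β)).
λ' = 979.4 × √(1.1268/0.8732) = 979.4 × 1.13591 ≈ 1112.5 nm.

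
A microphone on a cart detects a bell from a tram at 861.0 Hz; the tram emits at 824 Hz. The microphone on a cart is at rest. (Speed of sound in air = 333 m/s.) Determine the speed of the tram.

f' > f, so the tram is approaching.
f' = f · v/(v − v_s) ⇒ v_s = v · |1 − f/f'|.
v_s = 333 × |1 − 824/861.0| = 333 × 0.04297 ≈ 14.3 m/s.

14.3 m/s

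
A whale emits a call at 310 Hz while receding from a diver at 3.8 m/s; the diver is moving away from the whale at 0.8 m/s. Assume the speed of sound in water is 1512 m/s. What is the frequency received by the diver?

309 Hz

General Doppler shift: f' = f · (v − v_o)/(v + v_s).
f' = 310 × (1512 − 0.8)/(1512 + 3.8) = 310 × 1511.2/1515.8 ≈ 309 Hz.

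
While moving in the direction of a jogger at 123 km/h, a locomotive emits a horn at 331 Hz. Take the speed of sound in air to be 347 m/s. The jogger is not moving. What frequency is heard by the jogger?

123 km/h = 34.17 m/s.
With the source moving toward a stationary observer, f' = f · v/(v − v_s).
f' = 331 × 347/(347 − 34.17) = 331 × 347/312.8 ≈ 367 Hz.

367 Hz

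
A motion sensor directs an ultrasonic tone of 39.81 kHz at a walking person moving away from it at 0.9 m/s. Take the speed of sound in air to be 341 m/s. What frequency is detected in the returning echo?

39.6 kHz

The walking person first receives the wave as a moving observer: f₁ = f₀ · (v − u)/v = 39.81 × (341 − 0.9)/341 ≈ 39.7 kHz.
The reflection then acts as a moving source: f₂ = f₁ · v/(v + u) ≈ 39.6 kHz.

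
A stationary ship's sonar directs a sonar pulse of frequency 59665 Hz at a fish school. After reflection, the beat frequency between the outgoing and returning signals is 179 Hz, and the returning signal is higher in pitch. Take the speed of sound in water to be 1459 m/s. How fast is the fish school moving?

2.19 m/s

Double Doppler shift off a moving reflector: f₂ = f₀ · (v + u)/(v − u) (u > 0 toward emitter).
Returning signal is higher, so f₂ = f₀ + Δf = 59665 + 179 = 59844 Hz.
Rearranging, u = v · (f₂ − f₀)/(f₂ + f₀) = 1459 × 179/119509 ≈ 2.19 m/s.
So the fish school is moving at 2.19 m/s toward the emitter.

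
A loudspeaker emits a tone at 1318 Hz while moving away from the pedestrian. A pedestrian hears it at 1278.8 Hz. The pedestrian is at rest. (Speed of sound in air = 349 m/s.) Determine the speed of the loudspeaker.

f' = f · v/(v + v_s) ⇒ v_s = v · |1 − f/f'|.
v_s = 349 × |1 − 1318/1278.8| = 349 × 0.03065 ≈ 10.7 m/s.

10.7 m/s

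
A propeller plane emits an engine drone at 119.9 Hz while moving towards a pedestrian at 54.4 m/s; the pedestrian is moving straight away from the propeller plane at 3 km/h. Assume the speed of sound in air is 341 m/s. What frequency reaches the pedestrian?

3 km/h = 0.8333 m/s.
With source approaching and observer receding, f' = f · (v − v_o)/(v − v_s).
f' = 119.9 × (341 − 0.8333)/(341 − 54.4) = 119.9 × 340.17/286.6 ≈ 142 Hz.

142 Hz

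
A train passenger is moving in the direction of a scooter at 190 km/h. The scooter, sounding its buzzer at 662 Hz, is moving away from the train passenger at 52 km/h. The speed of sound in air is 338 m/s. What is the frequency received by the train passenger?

734 Hz

52 km/h = 14.44 m/s; 190 km/h = 52.78 m/s.
Both move, so f' = f · (v + v_o)/(v + v_s).
f' = 662 × (338 + 52.78)/(338 + 14.44) = 662 × 390.78/352.44 ≈ 734 Hz.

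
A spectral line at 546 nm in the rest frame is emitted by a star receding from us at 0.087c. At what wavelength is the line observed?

595.8 nm

Relativistic Doppler for wavelength: λ' = λ₀ · √((1 + β)/(1 − β)).
λ' = 546 × √(1.0870/0.9130) = 546 × 1.09114 ≈ 595.8 nm.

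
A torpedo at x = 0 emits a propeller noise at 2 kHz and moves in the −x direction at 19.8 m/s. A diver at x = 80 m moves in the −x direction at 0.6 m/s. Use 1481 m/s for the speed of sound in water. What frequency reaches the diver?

The observer lies on the +x side, so the source is heading away from the observer and the observer is heading toward the source.
With source receding and observer approaching, f' = f · (v + v_o)/(v + v_s).
f' = 2 × (1481 + 0.6)/(1481 + 19.8) = 2 × 1481.6/1500.8 ≈ 1.974 kHz.

1.974 kHz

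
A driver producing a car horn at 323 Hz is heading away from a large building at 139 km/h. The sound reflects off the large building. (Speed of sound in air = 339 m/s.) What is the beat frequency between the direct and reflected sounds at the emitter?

139 km/h = 38.61 m/s.
The large building receives the sound from a moving source: f₁ = f₀ · v/(v + v_e) = 323 × 339/377.61 ≈ 290.0 Hz.
On the return leg the driver is a moving observer: f₂ = f₁ · (v − v_e)/v = 290.0 × 300.39/339 ≈ 256.9 Hz.
Equivalently f₂ = f₀ · (v − v_e)/(v + v_e).
Beat against the emitted tone: |f₂ − f₀| = 2v_e·f₀/(v + v_e) = 2 × 38.61 × 323/377.61 ≈ 66 Hz.

66 Hz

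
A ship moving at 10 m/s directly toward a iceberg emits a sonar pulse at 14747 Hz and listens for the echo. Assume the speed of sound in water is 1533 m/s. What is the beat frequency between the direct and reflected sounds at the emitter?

The iceberg receives the sound from a moving source: f₁ = f₀ · v/(v − v_e) = 14747 × 1533/1523 ≈ 14843.8 Hz.
On the return leg the ship is a moving observer: f₂ = f₁ · (v + v_e)/v = 14843.8 × 1543/1533 ≈ 14940.7 Hz.
Beat against the emitted tone: |f₂ − f₀| = 2v_e·f₀/(v − v_e) = 2 × 10 × 14747/1523 ≈ 194 Hz.

194 Hz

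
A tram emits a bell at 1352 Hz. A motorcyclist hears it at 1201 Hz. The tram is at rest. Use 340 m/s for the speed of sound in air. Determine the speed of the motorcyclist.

f' < f, so the motorcyclist is receding.
f' = f · (v − v_o)/v ⇒ v_o = v · |f'/f − 1|.
v_o = 340 × |1201/1352 − 1| = 340 × 0.1117 ≈ 38 m/s.

38 m/s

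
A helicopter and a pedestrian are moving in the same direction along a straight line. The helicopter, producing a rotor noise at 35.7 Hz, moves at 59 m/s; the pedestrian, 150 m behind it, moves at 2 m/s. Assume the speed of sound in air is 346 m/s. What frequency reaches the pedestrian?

The pedestrian is behind, so the helicopter is moving away from it while the pedestrian is moving toward the helicopter.
General Doppler shift: f' = f · (v + v_o)/(v + v_s).
f' = 35.7 × (346 + 2)/(346 + 59) = 35.7 × 348/405 ≈ 30.7 Hz.

30.7 Hz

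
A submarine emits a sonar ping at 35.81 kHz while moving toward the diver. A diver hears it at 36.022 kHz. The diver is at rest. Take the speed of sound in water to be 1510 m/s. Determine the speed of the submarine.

f' = f · v/(v − v_s) ⇒ v_s = v · |1 − f/f'|.
v_s = 1510 × |1 − 35.81/36.022| = 1510 × 0.005885 ≈ 8.9 m/s.

8.9 m/s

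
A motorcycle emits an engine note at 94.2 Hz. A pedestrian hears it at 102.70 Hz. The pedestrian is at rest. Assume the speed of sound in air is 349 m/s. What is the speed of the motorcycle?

f' > f, so the motorcycle is approaching.
f' = f · v/(v − v_s) ⇒ v_s = v · |1 − f/f'|.
v_s = 349 × |1 − 94.2/102.70| = 349 × 0.08277 ≈ 29 m/s.

29 m/s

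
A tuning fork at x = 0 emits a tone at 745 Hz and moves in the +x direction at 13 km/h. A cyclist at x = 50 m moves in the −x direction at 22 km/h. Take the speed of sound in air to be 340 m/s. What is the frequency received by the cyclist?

767 Hz

13 km/h = 3.611 m/s; 22 km/h = 6.111 m/s.
The observer lies on the +x side, so the source is heading toward the observer and the observer is heading toward the source.
With source approaching and observer approaching, f' = f · (v + v_o)/(v − v_s).
f' = 745 × (340 + 6.111)/(340 − 3.611) = 745 × 346.11/336.39 ≈ 767 Hz.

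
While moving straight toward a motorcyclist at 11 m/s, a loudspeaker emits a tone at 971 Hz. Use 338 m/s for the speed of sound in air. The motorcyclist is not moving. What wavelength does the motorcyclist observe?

33.7 cm

With the source moving toward a stationary observer, f' = f · v/(v − v_s).
f' = 971 × 338/(338 − 11) ≈ 1004 Hz.
λ' = v/f' = 338/1003.66 ≈ 33.7 cm.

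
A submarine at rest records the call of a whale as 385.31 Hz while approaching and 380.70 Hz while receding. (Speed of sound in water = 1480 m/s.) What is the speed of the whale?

8.9 m/s

f₁/f₂ = (v + v_s)/(v − v_s), so v_s = v · (f₁ − f₂)/(f₁ + f₂).
v_s = 1480 × (385.31 − 380.70)/(385.31 + 380.70) = 1480 × 4.61/766.01 ≈ 8.9 m/s.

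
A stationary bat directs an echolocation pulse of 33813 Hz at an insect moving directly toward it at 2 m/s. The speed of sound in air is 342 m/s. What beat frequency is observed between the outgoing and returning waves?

At the insect (a moving observer), f₁ = f₀ · (v + u)/v = 33813 × 344/342 ≈ 34011 Hz.
On reflection it acts as a source moving toward the stationary detector: f₂ = f₁ · v/(v − u) = 34011 × 342/340 ≈ 34211 Hz.
Beat frequency: |f₂ − f₀| = 2u·f₀/(v − u) = 2 × 2 × 33813/340 ≈ 398 Hz.

398 Hz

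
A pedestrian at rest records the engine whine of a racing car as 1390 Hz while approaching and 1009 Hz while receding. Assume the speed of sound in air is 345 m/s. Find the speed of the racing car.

f₁/f₂ = (v + v_s)/(v − v_s), so v_s = v · (f₁ − f₂)/(f₁ + f₂).
v_s = 345 × (1390 − 1009)/(1390 + 1009) = 345 × 381/2399 ≈ 55 m/s.

55 m/s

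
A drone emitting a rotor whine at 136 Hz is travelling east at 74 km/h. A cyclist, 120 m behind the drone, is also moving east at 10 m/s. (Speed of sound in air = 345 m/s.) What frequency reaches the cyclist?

74 km/h = 20.56 m/s.
The cyclist is behind, so the drone is moving away from it while the cyclist is moving toward the drone.
General Doppler shift: f' = f · (v + v_o)/(v + v_s).
f' = 136 × (345 + 10)/(345 + 20.56) = 136 × 355/365.56 ≈ 132 Hz.

132 Hz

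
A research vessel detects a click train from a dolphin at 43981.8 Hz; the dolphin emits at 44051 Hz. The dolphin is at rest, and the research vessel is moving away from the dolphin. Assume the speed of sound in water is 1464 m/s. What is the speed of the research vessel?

2.30 m/s

f' = f · (v − v_o)/v ⇒ v_o = v · |f'/f − 1|.
v_o = 1464 × |43981.8/44051 − 1| = 1464 × 0.001571 ≈ 2.30 m/s.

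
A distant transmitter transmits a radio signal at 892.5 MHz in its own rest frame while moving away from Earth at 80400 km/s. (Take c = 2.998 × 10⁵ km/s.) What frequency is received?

678.0 MHz

β = v/c = 80400/299800 = 0.2682.
Relativistic Doppler for frequency: f' = f₀ · √((1 − β)/(1 + β)).
f' = 892.5 × √(0.7318/1.2682) = 892.5 × 0.75965 ≈ 678.0 MHz.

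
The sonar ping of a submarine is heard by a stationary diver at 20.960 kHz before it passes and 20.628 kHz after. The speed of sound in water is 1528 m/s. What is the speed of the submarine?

12.2 m/s

f₁/f₂ = (v + v_s)/(v − v_s), so v_s = v · (f₁ − f₂)/(f₁ + f₂).
v_s = 1528 × (20.960 − 20.628)/(20.960 + 20.628) = 1528 × 0.332/41.588 ≈ 12.2 m/s.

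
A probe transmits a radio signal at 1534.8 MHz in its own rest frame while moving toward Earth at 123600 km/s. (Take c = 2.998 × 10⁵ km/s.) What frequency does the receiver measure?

2379.2 MHz

β = v/c = 123600/299800 = 0.4123.
Relativistic Doppler for frequency: f' = f₀ · √((1 + β)/(1 − β)).
f' = 1534.8 × √(1.4123/0.5877) = 1534.8 × 1.55015 ≈ 2379.2 MHz.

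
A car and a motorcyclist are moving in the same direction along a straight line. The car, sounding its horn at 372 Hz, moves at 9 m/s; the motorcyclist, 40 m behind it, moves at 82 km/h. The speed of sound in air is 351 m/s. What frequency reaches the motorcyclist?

82 km/h = 22.78 m/s.
The motorcyclist is behind, so the car is moving away from it while the motorcyclist is moving toward the car.
With source receding and observer approaching, f' = f · (v + v_o)/(v + v_s).
f' = 372 × (351 + 22.78)/(351 + 9) = 372 × 373.78/360 ≈ 386 Hz.

386 Hz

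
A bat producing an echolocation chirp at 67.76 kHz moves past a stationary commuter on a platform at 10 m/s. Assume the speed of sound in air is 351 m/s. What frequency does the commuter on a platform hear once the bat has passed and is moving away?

Receding: f₂ = f · v/(v + v_s) = 67.76 × 351/361 ≈ 65.9 kHz.

65.9 kHz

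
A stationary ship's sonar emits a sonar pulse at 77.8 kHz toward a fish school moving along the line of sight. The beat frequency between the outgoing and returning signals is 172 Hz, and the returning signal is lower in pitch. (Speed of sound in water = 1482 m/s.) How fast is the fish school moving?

1.64 m/s

Double Doppler shift off a moving reflector: f₂ = f₀ · (v + u)/(v − u) (u > 0 toward emitter).
Returning signal is lower, so f₂ = f₀ − Δf = 77800 − 172 = 77628 Hz.
Rearranging, u = v · (f₂ − f₀)/(f₂ + f₀) = 1482 × -172/155428 ≈ -1.64 m/s.
So the fish school is moving at 1.64 m/s away from the emitter.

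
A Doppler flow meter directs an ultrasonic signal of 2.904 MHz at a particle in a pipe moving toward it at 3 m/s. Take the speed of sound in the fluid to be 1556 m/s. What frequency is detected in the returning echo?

The particle in a pipe first receives the wave as a moving observer: f₁ = f₀ · (v + u)/v = 2.904 × (1556 + 3)/1556 ≈ 2.910 MHz.
On reflection it acts as a source moving toward the stationary detector: f₂ = f₁ · v/(v − u) = 2.910 × 1556/1553 ≈ 2.915 MHz.

2.915 MHz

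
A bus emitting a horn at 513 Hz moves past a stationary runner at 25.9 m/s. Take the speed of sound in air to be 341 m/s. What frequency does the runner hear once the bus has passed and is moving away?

Receding: f₂ = f · v/(v + v_s) = 513 × 341/366.9 ≈ 477 Hz.

477 Hz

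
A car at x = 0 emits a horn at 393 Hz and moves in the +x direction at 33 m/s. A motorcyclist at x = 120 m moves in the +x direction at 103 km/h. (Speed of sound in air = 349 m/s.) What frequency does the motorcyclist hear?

103 km/h = 28.61 m/s.
The observer lies on the +x side, so the source is heading toward the observer and the observer is heading away from the source.
With source approaching and observer receding, f' = f · (v − v_o)/(v − v_s).
f' = 393 × (349 − 28.61)/(349 − 33) = 393 × 320.39/316 ≈ 398 Hz.

398 Hz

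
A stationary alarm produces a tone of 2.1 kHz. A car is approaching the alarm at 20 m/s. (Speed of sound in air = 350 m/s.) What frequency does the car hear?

Only the observer moves, toward the source, so f' = f · (v + v_o)/v.
f' = 2.1 × (350 + 20)/350 = 2.1 × 370/350 ≈ 2.22 kHz.

2.22 kHz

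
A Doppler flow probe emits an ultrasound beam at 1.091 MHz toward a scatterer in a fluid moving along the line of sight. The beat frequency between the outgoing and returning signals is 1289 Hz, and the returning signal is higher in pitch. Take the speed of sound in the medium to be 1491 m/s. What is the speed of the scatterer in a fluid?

0.88 m/s

Double Doppler shift off a moving reflector: f₂ = f₀ · (v + u)/(v − u) (u > 0 toward emitter).
Returning signal is higher, so f₂ = f₀ + Δf = 1091000 + 1289 = 1092289 Hz.
Rearranging, u = v · (f₂ − f₀)/(f₂ + f₀) = 1491 × 1289/2183289 ≈ 0.88 m/s.
So the scatterer in a fluid is moving at 0.88 m/s toward the emitter.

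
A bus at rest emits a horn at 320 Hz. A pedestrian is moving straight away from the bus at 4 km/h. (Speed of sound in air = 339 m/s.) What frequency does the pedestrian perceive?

4 km/h = 1.111 m/s.
Moving observer, stationary source: f' = f · (v − v_o)/v.
f' = 320 × (339 − 1.111)/339 = 320 × 337.89/339 ≈ 319 Hz.

319 Hz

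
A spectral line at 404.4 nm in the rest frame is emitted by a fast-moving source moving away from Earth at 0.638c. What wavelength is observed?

860.2 nm

Relativistic Doppler for wavelength: λ' = λ₀ · √((1 + β)/(1 − β)).
λ' = 404.4 × √(1.6380/0.3620) = 404.4 × 2.12717 ≈ 860.2 nm.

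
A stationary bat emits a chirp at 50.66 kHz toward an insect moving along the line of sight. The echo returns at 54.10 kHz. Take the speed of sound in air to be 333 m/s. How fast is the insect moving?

Double Doppler shift off a moving reflector: f₂ = f₀ · (v + u)/(v − u) (u > 0 toward emitter).
Rearranging, u = v · (f₂ − f₀)/(f₂ + f₀) = 333 × 3.44/104.76 ≈ 10.9 m/s.
So the insect is moving at 10.9 m/s toward the emitter.

10.9 m/s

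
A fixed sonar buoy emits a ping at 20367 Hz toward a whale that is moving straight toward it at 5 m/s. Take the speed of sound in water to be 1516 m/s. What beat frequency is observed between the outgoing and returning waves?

At the whale (a moving observer), f₁ = f₀ · (v + u)/v = 20367 × 1521/1516 ≈ 20434.2 Hz.
The reflection then acts as a moving source: f₂ = f₁ · v/(v − u) ≈ 20501.8 Hz.
Beat frequency: |f₂ − f₀| = 2u·f₀/(v − u) = 2 × 5 × 20367/1511 ≈ 135 Hz.

135 Hz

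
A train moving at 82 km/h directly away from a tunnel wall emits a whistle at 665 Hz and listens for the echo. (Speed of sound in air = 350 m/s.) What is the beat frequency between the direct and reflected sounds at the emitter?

82 km/h = 22.78 m/s.
The tunnel wall receives the sound from a moving source: f₁ = f₀ · v/(v + v_e) = 665 × 350/372.78 ≈ 624.4 Hz.
On the return leg the train is a moving observer: f₂ = f₁ · (v − v_e)/v = 624.4 × 327.22/350 ≈ 583.7 Hz.
Beat against the emitted tone: |f₂ − f₀| = 2v_e·f₀/(v + v_e) = 2 × 22.78 × 665/372.78 ≈ 81 Hz.

81 Hz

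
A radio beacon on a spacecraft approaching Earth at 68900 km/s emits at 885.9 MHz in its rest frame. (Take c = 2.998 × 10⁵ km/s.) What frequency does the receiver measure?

β = v/c = 68900/299800 = 0.2298.
Relativistic Doppler for frequency: f' = f₀ · √((1 + β)/(1 − β)).
f' = 885.9 × √(1.2298/0.7702) = 885.9 × 1.26364 ≈ 1119.5 MHz.

1119.5 MHz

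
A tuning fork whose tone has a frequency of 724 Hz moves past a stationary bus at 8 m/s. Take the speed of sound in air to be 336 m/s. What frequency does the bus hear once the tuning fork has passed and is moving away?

Receding: f₂ = f · v/(v + v_s) = 724 × 336/344 ≈ 707 Hz.

707 Hz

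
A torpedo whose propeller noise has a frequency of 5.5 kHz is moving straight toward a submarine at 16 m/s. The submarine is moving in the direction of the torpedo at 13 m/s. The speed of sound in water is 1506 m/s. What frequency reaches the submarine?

5.61 kHz

With source approaching and observer approaching, f' = f · (v + v_o)/(v − v_s).
f' = 5.5 × (1506 + 13)/(1506 − 16) = 5.5 × 1519/1490 ≈ 5.61 kHz.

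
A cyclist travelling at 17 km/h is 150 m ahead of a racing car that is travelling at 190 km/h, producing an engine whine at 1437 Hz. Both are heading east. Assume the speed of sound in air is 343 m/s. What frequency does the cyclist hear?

190 km/h = 52.78 m/s; 17 km/h = 4.722 m/s.
The cyclist is ahead, so the racing car is moving toward it while the cyclist is moving away from the racing car.
With source approaching and observer receding, f' = f · (v − v_o)/(v − v_s).
f' = 1437 × (343 − 4.722)/(343 − 52.78) = 1437 × 338.28/290.22 ≈ 1675 Hz.

1675 Hz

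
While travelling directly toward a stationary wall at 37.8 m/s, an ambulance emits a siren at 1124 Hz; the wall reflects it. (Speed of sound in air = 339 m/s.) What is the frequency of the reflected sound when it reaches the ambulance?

The wall receives the sound from a moving source: f₁ = f₀ · v/(v − v_e) = 1124 × 339/301.2 ≈ 1265 Hz.
On the return leg the ambulance is a moving observer: f₂ = f₁ · (v + v_e)/v = 1265 × 376.8/339 ≈ 1406 Hz.

1406 Hz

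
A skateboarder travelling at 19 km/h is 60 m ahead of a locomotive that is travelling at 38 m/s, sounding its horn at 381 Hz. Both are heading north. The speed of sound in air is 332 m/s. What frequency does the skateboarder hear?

423 Hz

19 km/h = 5.278 m/s.
The skateboarder is ahead, so the locomotive is moving toward it while the skateboarder is moving away from the locomotive.
With source approaching and observer receding, f' = f · (v − v_o)/(v − v_s).
f' = 381 × (332 − 5.278)/(332 − 38) = 381 × 326.72/294 ≈ 423 Hz.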